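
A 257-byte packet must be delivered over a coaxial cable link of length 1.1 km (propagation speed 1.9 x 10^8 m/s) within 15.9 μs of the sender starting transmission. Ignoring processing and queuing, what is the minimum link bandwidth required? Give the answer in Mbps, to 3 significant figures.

L = 2056 bits.
Propagation delay = 1100 / 190000000 = 5.78947 μs.
Transmission budget = 15.9 − 5.78947 = 10.1105 μs.
R ≥ L / t_tx = 2056 bits / 1.01105e-05 s = 203 Mbps.

203 Mbps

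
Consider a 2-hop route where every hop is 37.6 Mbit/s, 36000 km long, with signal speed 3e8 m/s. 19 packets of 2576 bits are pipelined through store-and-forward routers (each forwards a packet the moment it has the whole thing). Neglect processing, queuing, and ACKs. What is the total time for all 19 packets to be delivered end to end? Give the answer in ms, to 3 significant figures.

241 ms

Per-hop transmission t_tx = L/R = 2576/37600000 = 0.0685106 ms.
Per-hop propagation t_prop = 36000000/300000000 = 120 ms.
Pipeline fill: first packet needs 2·t_tx to clear all hops; remaining 18 packets each add one t_tx.
Total = (2+19-1)·t_tx + 2·t_prop = 20·0.0685106 + 2·120 = 241 ms.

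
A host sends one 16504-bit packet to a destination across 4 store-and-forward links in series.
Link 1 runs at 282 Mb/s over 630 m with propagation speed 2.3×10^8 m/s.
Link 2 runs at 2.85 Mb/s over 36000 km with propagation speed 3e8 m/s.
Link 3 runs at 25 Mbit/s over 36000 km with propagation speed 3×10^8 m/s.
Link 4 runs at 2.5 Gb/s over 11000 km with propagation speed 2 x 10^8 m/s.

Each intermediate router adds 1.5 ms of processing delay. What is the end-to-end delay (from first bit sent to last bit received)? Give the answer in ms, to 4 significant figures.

Transmission delays (L/R per hop): 0.0585248, 5.79088, 0.66016, 0.0066016 ms; sum = 6.51616 ms.
Propagation delays (d/s per hop): 0.00273913, 120, 120, 55 ms; sum = 295.003 ms.
Processing at 3 router(s): 3 × 1.5 ms = 4.5 ms.
End-to-end = 306.0 ms.

306.0 ms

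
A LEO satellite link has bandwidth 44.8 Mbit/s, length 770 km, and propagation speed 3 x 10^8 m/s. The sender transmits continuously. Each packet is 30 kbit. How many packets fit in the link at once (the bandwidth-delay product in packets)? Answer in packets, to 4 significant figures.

Propagation delay = 770000 / 300000000 = 0.00256667 s.
BDP = R × t_prop = 44800000 × 0.00256667 = 114987 bits.
In packets of 30000 bits: 3.833 packets.

3.833 packets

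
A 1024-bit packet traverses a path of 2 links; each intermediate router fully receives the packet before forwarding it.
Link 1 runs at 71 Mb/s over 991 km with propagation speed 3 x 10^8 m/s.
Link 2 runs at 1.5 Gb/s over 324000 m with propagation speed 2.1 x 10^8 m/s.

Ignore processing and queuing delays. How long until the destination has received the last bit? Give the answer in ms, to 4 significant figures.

Transmission delays (L/R per hop): 0.0144225, 0.000682667 ms; sum = 0.0151052 ms.
Propagation delays (d/s per hop): 3.30333, 1.54286 ms; sum = 4.84619 ms.
End-to-end = 4.861 ms.

4.861 ms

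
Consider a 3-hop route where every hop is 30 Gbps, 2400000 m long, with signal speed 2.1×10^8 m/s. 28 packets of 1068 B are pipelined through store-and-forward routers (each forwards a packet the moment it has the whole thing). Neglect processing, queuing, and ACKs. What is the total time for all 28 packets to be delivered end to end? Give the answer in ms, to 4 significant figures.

Per-hop transmission t_tx = L/R = 8544/30000000000 = 0.0002848 ms.
Per-hop propagation t_prop = 2400000/210000000 = 11.4286 ms.
Pipeline fill: first packet needs 3·t_tx to clear all hops; remaining 27 packets each add one t_tx.
Total = (3+28-1)·t_tx + 3·t_prop = 30·0.0002848 + 3·11.4286 = 34.29 ms.

34.29 ms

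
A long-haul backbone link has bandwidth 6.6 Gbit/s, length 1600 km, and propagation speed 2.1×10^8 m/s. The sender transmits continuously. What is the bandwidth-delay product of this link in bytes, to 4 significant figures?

6286000 bytes

Propagation delay = 1600000 / 210000000 = 0.00761905 s.
BDP = R × t_prop = 6600000000 × 0.00761905 = 50285700 bits.
In bytes: 50285700/8 = 6286000 bytes.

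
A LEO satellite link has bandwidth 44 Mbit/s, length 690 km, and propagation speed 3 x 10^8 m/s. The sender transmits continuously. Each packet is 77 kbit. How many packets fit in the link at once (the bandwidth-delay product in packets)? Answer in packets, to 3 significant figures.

Propagation delay = 690000 / 300000000 = 0.0023 s.
BDP = R × t_prop = 44000000 × 0.0023 = 101200 bits.
In packets of 77000 bits: 1.31 packets.

1.31 packets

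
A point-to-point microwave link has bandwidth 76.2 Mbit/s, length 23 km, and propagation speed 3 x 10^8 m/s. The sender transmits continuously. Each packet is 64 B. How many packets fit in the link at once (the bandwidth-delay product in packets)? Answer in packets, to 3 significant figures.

Propagation delay = 23000 / 300000000 = 7.66667e-05 s.
BDP = R × t_prop = 76200000 × 7.66667e-05 = 5842 bits.
In packets of 512 bits: 11.4 packets.

11.4 packets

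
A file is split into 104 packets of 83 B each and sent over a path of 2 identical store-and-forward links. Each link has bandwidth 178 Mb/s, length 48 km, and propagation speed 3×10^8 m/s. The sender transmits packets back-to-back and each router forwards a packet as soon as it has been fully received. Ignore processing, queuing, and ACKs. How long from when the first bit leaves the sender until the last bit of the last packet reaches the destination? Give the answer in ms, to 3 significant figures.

Per-hop transmission t_tx = L/R = 664/178000000 = 0.00373034 ms.
Per-hop propagation t_prop = 48000/300000000 = 0.16 ms.
Pipeline fill: first packet needs 2·t_tx to clear all hops; remaining 103 packets each add one t_tx.
Total = (2+104-1)·t_tx + 2·t_prop = 105·0.00373034 + 2·0.16 = 0.712 ms.

0.712 ms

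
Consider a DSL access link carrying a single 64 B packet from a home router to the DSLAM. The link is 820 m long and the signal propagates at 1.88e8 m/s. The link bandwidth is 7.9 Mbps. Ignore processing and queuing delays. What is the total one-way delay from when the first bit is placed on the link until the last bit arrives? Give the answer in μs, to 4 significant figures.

L = 64 × 8 = 512 bits.
Transmission delay = L/R = 512 / 7900000 = 64.8101 μs.
Propagation delay = d/s = 820 m / 188000000 m/s = 4.3617 μs.
Total = 69.17 μs.

69.17 μs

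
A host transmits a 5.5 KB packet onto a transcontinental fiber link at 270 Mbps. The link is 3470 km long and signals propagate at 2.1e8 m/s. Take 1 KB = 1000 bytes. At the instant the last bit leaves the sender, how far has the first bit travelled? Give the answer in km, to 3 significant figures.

t_tx = L/R = 44000/270000000 = 0.000162963 s.
Distance = s × t_tx = 210000000 × 0.000162963 = 34.2 km.

34.2 km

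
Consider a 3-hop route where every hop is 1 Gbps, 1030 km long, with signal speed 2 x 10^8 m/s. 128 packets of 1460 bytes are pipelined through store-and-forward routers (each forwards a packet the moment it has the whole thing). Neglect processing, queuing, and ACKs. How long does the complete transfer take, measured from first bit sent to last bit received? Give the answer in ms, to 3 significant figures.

17.0 ms

Per-hop transmission t_tx = L/R = 11680/1000000000 = 0.01168 ms.
Per-hop propagation t_prop = 1030000/200000000 = 5.15 ms.
Pipeline fill: first packet needs 3·t_tx to clear all hops; remaining 127 packets each add one t_tx.
Total = (3+128-1)·t_tx + 3·t_prop = 130·0.01168 + 3·5.15 = 17.0 ms.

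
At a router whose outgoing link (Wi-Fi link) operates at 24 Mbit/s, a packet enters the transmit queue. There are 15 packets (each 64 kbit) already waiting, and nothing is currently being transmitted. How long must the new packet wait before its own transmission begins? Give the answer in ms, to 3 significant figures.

Each queued packet: L/R = 64000/24000000 = 2.66667 ms.
15 queued → 40 ms.
Queuing delay = 40.0 ms.

40.0 ms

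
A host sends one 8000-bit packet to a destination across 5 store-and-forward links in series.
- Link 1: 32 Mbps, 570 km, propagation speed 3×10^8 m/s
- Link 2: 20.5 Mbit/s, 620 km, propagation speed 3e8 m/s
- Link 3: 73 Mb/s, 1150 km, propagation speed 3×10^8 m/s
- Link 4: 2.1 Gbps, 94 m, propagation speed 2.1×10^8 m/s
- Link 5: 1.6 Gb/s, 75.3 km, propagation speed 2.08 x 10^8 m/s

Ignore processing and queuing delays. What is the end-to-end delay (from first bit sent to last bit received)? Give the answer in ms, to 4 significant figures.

8.921 ms

Transmission delays (L/R per hop): 0.25, 0.390244, 0.109589, 0.00380952, 0.005 ms; sum = 0.758642 ms.
Propagation delays (d/s per hop): 1.9, 2.06667, 3.83333, 0.000447619, 0.362019 ms; sum = 8.16247 ms.
End-to-end = 8.921 ms.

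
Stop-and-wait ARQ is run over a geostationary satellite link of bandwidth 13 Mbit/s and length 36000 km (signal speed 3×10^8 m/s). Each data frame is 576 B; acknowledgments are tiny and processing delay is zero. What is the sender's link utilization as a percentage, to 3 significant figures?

t_tx = L/R = 4608/13000000 = 0.000354462 s.
t_prop = 36000000/300000000 = 0.12 s; RTT = 0.24 s.
Cycle = t_tx + RTT = 0.240354 s.
Utilization = t_tx / cycle = 0.000354462/0.240354 = 0.147 %.

0.147 %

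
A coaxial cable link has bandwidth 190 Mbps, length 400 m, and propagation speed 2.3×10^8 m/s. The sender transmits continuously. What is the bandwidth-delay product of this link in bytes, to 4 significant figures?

Propagation delay = 400 / 2.3e+08 = 1.73913e-06 s.
BDP = R × t_prop = 190000000 × 1.73913e-06 = 330.435 bits.
In bytes: 330.435/8 = 41.30 bytes.

41.30 bytes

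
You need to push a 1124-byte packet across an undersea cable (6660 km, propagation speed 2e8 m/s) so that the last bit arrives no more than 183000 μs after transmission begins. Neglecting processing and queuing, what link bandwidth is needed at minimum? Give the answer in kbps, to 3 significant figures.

L = 8992 bits.
Propagation delay = 6660000 / 200000000 = 33300 μs.
Transmission budget = 183000 − 33300 = 149700 μs.
R ≥ L / t_tx = 8992 bits / 0.1497 s = 60.1 kbps.

60.1 kbps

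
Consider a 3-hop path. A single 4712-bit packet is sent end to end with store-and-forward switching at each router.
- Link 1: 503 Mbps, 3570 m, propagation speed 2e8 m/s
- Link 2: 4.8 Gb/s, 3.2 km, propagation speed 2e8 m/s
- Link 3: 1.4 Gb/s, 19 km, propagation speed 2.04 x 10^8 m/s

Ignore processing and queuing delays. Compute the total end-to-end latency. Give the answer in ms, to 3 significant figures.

Transmission delays (L/R per hop): 0.00936779, 0.000981667, 0.00336571 ms; sum = 0.0137152 ms.
Propagation delays (d/s per hop): 0.01785, 0.016, 0.0931373 ms; sum = 0.126987 ms.
End-to-end = 0.141 ms.

0.141 ms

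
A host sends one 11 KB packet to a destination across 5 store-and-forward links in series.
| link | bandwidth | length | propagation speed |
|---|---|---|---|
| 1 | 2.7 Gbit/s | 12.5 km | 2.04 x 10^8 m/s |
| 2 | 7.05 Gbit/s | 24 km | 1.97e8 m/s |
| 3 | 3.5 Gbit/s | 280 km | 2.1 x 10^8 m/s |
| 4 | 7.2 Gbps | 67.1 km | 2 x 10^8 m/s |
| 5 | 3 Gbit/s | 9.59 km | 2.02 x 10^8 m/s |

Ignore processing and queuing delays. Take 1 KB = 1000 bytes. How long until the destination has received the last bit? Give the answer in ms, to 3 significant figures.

L = 88000 bits.
Transmission delays (L/R per hop): 0.0325926, 0.0124823, 0.0251429, 0.0122222, 0.0293333 ms; sum = 0.111773 ms.
Propagation delays (d/s per hop): 0.0612745, 0.121827, 1.33333, 0.3355, 0.0474752 ms; sum = 1.89941 ms.
End-to-end = 2.01 ms.

2.01 ms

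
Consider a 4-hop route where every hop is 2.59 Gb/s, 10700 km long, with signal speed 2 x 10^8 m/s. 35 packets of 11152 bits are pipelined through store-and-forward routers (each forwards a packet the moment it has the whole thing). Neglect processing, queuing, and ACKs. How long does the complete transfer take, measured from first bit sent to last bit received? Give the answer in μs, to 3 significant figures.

214000 μs

Per-hop transmission t_tx = L/R = 11152/2590000000 = 4.30579 μs.
Per-hop propagation t_prop = 10700000/200000000 = 53500 μs.
Pipeline fill: first packet needs 4·t_tx to clear all hops; remaining 34 packets each add one t_tx.
Total = (4+35-1)·t_tx + 4·t_prop = 38·4.30579 + 4·53500 = 214000 μs.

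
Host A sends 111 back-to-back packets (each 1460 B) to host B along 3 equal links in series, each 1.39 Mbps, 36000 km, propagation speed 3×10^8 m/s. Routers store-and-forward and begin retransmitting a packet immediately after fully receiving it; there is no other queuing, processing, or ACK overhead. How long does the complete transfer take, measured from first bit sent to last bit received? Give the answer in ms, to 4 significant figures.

Per-hop transmission t_tx = L/R = 11680/1390000 = 8.40288 ms.
Per-hop propagation t_prop = 36000000/300000000 = 120 ms.
Pipeline fill: first packet needs 3·t_tx to clear all hops; remaining 110 packets each add one t_tx.
Total = (3+111-1)·t_tx + 3·t_prop = 113·8.40288 + 3·120 = 1310 ms.

1310 ms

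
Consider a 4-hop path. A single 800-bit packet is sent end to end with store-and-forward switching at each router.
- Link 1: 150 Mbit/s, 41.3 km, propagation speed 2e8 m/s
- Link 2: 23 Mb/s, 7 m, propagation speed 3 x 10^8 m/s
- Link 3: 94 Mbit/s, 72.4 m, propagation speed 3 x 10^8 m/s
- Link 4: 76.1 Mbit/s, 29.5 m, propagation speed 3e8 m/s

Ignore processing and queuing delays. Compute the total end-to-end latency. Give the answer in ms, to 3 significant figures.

Transmission delays (L/R per hop): 0.00533333, 0.0347826, 0.00851064, 0.0105125 ms; sum = 0.0591391 ms.
Propagation delays (d/s per hop): 0.2065, 2.33333e-05, 0.000241333, 9.83333e-05 ms; sum = 0.206863 ms.
End-to-end = 0.266 ms.

0.266 ms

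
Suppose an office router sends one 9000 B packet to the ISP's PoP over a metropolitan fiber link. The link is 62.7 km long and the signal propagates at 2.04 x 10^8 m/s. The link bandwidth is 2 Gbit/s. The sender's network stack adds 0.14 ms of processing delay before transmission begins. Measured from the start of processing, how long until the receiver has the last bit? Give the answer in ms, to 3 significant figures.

L = 9000 × 8 = 72000 bits.
Transmission delay = L/R = 72000 / 2000000000 = 0.036 ms.
Propagation delay = d/s = 62700 m / 204000000 m/s = 0.307353 ms.
Plus processing delay 0.14 ms = 0.14 ms.
Total = 0.483 ms.

0.483 ms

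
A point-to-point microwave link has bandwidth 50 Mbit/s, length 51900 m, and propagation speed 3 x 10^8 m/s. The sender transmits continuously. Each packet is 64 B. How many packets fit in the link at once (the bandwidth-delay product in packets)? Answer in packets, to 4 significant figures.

Propagation delay = 51900 / 300000000 = 0.000173 s.
BDP = R × t_prop = 50000000 × 0.000173 = 8650 bits.
In packets of 512 bits: 16.89 packets.

16.89 packets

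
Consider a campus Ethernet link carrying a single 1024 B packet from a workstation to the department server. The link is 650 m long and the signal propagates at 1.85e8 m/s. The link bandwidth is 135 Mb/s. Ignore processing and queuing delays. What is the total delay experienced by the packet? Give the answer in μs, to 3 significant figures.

L = 1024 × 8 = 8192 bits.
Transmission delay = L/R = 8192 / 135000000 = 60.6815 μs.
Propagation delay = d/s = 650 m / 185000000 m/s = 3.51351 μs.
Total = 64.2 μs.

64.2 μs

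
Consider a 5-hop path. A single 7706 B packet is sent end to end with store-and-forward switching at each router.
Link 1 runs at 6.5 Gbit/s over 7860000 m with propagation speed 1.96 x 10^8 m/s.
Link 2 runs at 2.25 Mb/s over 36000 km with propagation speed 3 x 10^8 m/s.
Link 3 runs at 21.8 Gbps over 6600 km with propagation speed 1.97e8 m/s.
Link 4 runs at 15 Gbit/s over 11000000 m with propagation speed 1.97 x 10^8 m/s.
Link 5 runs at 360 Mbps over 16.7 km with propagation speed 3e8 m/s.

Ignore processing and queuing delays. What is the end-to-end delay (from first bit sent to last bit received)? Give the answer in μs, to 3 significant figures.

277000 μs

L = 7706 × 8 = 61648 bits.
Transmission delays (L/R per hop): 9.48431, 27399.1, 2.82789, 4.10987, 171.244 μs; sum = 27586.8 μs.
Propagation delays (d/s per hop): 40102, 120000, 33502.5, 55837.6, 55.6667 μs; sum = 249498 μs.
End-to-end = 277000 μs.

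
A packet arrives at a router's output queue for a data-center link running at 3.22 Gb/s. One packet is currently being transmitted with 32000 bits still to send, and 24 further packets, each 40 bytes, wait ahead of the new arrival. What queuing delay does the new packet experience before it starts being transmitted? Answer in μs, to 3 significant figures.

Each queued packet: L/R = 320/3220000000 = 0.0993789 μs.
24 queued → 2.38509 μs.
Plus remaining 32000 bits of current packet: 9.93789 μs.
Queuing delay = 12.3 μs.

12.3 μs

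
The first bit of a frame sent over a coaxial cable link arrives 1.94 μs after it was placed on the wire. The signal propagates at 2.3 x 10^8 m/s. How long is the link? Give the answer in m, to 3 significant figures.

d = s × t_prop = 2.3e+08 × 1.94e-06 = 446 m.

446 m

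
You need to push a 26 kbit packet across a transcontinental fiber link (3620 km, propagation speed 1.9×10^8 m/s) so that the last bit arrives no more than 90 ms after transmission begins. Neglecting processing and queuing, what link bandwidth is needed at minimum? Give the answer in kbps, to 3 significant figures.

366 kbps

Propagation delay = 3620000 / 190000000 = 19.0526 ms.
Transmission budget = 90 − 19.0526 = 70.9474 ms.
R ≥ L / t_tx = 26000 bits / 0.0709474 s = 366 kbps.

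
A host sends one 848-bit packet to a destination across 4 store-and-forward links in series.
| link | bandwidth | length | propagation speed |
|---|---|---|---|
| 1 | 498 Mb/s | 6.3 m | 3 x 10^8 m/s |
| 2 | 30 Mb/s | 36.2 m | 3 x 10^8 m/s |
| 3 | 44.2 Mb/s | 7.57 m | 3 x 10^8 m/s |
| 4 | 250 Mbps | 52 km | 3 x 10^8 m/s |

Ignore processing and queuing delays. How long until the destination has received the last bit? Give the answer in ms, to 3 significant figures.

Transmission delays (L/R per hop): 0.00170281, 0.0282667, 0.0191855, 0.003392 ms; sum = 0.052547 ms.
Propagation delays (d/s per hop): 2.1e-05, 0.000120667, 2.52333e-05, 0.173333 ms; sum = 0.1735 ms.
End-to-end = 0.226 ms.

0.226 ms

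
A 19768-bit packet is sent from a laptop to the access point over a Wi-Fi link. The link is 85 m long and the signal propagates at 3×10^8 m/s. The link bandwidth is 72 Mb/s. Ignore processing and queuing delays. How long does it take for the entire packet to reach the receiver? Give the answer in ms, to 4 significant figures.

Transmission delay = L/R = 19768 / 72000000 = 0.274556 ms.
Propagation delay = d/s = 85 m / 300000000 m/s = 0.000283333 ms.
Total = 0.2748 ms.

0.2748 ms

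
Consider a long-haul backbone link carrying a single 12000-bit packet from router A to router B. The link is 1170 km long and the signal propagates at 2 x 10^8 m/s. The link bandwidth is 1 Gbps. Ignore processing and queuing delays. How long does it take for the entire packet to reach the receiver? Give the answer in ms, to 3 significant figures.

5.86 ms

Transmission delay = L/R = 12000 / 1000000000 = 0.012 ms.
Propagation delay = d/s = 1170000 m / 200000000 m/s = 5.85 ms.
Total = 5.86 ms.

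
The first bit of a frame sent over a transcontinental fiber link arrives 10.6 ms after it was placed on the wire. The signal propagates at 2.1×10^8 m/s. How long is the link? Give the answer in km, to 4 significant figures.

2226 km

d = s × t_prop = 210000000 × 0.0106 = 2226 km.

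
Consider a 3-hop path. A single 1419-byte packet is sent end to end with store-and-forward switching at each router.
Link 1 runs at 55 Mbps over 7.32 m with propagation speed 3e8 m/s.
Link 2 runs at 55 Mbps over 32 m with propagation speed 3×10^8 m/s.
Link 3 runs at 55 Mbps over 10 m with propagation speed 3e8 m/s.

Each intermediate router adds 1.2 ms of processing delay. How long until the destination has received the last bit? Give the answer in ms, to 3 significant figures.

3.02 ms

L = 1419 × 8 = 11352 bits.
Transmission delay per hop = L/R = 11352/55000000 = 0.2064 ms; 3 hops → 0.6192 ms.
Propagation delays (d/s per hop): 2.44e-05, 0.000106667, 3.33333e-05 ms; sum = 0.0001644 ms.
Processing at 2 router(s): 2 × 1.2 ms = 2.4 ms.
End-to-end = 3.02 ms.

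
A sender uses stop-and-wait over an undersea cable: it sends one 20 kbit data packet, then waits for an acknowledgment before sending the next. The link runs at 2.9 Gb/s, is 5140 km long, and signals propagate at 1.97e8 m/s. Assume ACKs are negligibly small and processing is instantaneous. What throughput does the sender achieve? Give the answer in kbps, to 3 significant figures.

383 kbps

t_tx = L/R = 20000/2900000000 = 6.89655e-06 s.
t_prop = 5140000/197000000 = 0.0260914 s; RTT = 0.0521827 s.
Cycle = t_tx + RTT = 0.0521896 s.
Throughput = L / cycle = 20000 / 0.0521896 = 383 kbps.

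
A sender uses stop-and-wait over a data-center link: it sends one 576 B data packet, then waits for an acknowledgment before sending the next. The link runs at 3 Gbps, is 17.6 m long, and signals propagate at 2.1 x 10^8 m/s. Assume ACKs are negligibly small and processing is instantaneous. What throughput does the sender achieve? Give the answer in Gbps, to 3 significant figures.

t_tx = L/R = 4608/3000000000 = 1.536e-06 s.
t_prop = 17.6/210000000 = 8.38095e-08 s; RTT = 1.67619e-07 s.
Cycle = t_tx + RTT = 1.70362e-06 s.
Throughput = L / cycle = 4608 / 1.70362e-06 = 2.70 Gbps.

2.70 Gbps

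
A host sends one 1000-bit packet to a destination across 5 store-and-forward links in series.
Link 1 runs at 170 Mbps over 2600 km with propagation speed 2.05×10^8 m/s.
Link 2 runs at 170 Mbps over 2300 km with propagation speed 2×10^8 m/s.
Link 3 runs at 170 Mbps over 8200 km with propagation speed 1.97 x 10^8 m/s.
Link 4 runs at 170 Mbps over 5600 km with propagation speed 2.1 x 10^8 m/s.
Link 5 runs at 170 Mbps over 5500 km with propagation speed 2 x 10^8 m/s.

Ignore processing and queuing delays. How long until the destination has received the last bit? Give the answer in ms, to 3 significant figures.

120 ms

Transmission delay per hop = L/R = 1000/170000000 = 0.00588235 ms; 5 hops → 0.0294118 ms.
Propagation delays (d/s per hop): 12.6829, 11.5, 41.6244, 26.6667, 27.5 ms; sum = 119.974 ms.
End-to-end = 120 ms.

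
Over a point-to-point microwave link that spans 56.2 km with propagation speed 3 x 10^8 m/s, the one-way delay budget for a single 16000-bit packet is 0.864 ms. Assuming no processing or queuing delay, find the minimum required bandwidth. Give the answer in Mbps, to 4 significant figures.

23.65 Mbps

Propagation delay = 56200 / 300000000 = 0.187333 ms.
Transmission budget = 0.864 − 0.187333 = 0.676667 ms.
R ≥ L / t_tx = 16000 bits / 0.000676667 s = 23.65 Mbps.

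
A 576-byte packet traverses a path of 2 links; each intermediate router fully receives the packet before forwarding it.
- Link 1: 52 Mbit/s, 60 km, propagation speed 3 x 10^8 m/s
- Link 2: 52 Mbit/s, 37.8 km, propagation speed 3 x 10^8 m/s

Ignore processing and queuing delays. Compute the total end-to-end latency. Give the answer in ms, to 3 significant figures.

L = 576 × 8 = 4608 bits.
Transmission delay per hop = L/R = 4608/52000000 = 0.0886154 ms; 2 hops → 0.177231 ms.
Propagation delays (d/s per hop): 0.2, 0.126 ms; sum = 0.326 ms.
End-to-end = 0.503 ms.

0.503 ms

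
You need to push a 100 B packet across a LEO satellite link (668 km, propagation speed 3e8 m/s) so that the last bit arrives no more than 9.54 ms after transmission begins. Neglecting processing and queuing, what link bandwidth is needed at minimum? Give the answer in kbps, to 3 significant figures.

L = 800 bits.
Propagation delay = 668000 / 300000000 = 2.22667 ms.
Transmission budget = 9.54 − 2.22667 = 7.31333 ms.
R ≥ L / t_tx = 800 bits / 0.00731333 s = 109 kbps.

109 kbps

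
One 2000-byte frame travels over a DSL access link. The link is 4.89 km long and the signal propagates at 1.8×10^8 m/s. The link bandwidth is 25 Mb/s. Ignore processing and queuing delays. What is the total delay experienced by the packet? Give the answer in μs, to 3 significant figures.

667 μs

L = 2000 × 8 = 16000 bits.
Transmission delay = L/R = 16000 / 25000000 = 640 μs.
Propagation delay = d/s = 4890 m / 180000000 m/s = 27.1667 μs.
Total = 667 μs.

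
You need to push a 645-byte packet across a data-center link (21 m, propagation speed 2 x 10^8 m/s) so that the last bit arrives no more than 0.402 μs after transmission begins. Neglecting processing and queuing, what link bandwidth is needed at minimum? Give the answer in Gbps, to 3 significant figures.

L = 5160 bits.
Propagation delay = 21 / 200000000 = 0.105 μs.
Transmission budget = 0.402 − 0.105 = 0.297 μs.
R ≥ L / t_tx = 5160 bits / 2.97e-07 s = 17.4 Gbps.

17.4 Gbps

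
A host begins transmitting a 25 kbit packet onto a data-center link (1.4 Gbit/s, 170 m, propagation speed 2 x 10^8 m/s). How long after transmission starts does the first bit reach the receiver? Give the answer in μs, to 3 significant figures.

0.850 μs

First bit experiences only propagation delay: d/s = 170/200000000 = 0.850 μs.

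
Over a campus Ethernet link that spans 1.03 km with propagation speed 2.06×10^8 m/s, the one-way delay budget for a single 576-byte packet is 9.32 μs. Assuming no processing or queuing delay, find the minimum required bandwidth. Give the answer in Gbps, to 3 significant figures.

1.07 Gbps

L = 4608 bits.
Propagation delay = 1030 / 206000000 = 5 μs.
Transmission budget = 9.32 − 5 = 4.32 μs.
R ≥ L / t_tx = 4608 bits / 4.32e-06 s = 1.07 Gbps.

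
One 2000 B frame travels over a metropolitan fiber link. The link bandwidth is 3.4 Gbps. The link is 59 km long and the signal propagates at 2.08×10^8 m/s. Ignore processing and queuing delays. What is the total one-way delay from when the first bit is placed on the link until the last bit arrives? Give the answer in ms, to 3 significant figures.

0.288 ms

L = 2000 × 8 = 16000 bits.
Transmission delay = L/R = 16000 / 3400000000 = 0.00470588 ms.
Propagation delay = d/s = 59000 m / 208000000 m/s = 0.283654 ms.
Total = 0.288 ms.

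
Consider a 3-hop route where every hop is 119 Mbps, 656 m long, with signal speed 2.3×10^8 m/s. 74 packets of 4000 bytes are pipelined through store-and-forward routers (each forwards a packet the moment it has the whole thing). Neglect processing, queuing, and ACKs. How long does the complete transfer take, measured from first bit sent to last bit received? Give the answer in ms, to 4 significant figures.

Per-hop transmission t_tx = L/R = 32000/119000000 = 0.268908 ms.
Per-hop propagation t_prop = 656/2.3e+08 = 0.00285217 ms.
Pipeline fill: first packet needs 3·t_tx to clear all hops; remaining 73 packets each add one t_tx.
Total = (3+74-1)·t_tx + 3·t_prop = 76·0.268908 + 3·0.00285217 = 20.45 ms.

20.45 ms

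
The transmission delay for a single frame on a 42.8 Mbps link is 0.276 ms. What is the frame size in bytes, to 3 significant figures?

L = R × t_tx = 42800000 b/s × 0.000276 s = 11812.8 bits.
In bytes: 11812.8 / 8 = 1480 bytes.

1480 bytes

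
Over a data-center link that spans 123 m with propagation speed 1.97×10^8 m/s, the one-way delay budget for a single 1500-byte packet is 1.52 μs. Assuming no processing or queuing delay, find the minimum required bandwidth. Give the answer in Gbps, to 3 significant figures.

13.4 Gbps

L = 12000 bits.
Propagation delay = 123 / 197000000 = 0.624365 μs.
Transmission budget = 1.52 − 0.624365 = 0.895635 μs.
R ≥ L / t_tx = 12000 bits / 8.95635e-07 s = 13.4 Gbps.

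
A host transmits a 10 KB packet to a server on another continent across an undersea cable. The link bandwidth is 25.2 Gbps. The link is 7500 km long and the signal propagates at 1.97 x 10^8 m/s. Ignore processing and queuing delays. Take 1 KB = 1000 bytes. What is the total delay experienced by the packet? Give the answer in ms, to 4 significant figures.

38.07 ms

L = 80000 bits.
Transmission delay = L/R = 80000 / 25200000000 = 0.0031746 ms.
Propagation delay = d/s = 7500000 m / 197000000 m/s = 38.0711 ms.
Total = 38.07 ms.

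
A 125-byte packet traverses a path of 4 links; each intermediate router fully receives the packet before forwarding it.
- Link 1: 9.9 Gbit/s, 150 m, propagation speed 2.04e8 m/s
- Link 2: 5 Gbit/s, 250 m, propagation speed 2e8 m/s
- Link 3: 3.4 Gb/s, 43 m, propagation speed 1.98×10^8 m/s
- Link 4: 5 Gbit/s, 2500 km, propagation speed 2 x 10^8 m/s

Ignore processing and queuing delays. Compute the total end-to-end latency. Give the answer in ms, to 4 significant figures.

12.50 ms

L = 125 × 8 = 1000 bits.
Transmission delays (L/R per hop): 0.00010101, 0.0002, 0.000294118, 0.0002 ms; sum = 0.000795128 ms.
Propagation delays (d/s per hop): 0.000735294, 0.00125, 0.000217172, 12.5 ms; sum = 12.5022 ms.
End-to-end = 12.50 ms.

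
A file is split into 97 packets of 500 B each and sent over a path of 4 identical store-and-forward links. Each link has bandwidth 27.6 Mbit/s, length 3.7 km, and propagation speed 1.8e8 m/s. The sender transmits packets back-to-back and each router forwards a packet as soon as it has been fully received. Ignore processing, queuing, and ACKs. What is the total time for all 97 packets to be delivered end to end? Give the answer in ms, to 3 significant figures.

14.6 ms

Per-hop transmission t_tx = L/R = 4000/27600000 = 0.144928 ms.
Per-hop propagation t_prop = 3700/180000000 = 0.0205556 ms.
Pipeline fill: first packet needs 4·t_tx to clear all hops; remaining 96 packets each add one t_tx.
Total = (4+97-1)·t_tx + 4·t_prop = 100·0.144928 + 4·0.0205556 = 14.6 ms.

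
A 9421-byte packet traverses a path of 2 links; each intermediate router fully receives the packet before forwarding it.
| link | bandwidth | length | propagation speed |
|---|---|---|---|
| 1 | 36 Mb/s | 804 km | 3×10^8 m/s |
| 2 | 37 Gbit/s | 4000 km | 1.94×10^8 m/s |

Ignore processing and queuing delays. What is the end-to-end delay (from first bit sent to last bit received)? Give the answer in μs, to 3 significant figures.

L = 9421 × 8 = 75368 bits.
Transmission delays (L/R per hop): 2093.56, 2.03697 μs; sum = 2095.59 μs.
Propagation delays (d/s per hop): 2680, 20618.6 μs; sum = 23298.6 μs.
End-to-end = 25400 μs.

25400 μs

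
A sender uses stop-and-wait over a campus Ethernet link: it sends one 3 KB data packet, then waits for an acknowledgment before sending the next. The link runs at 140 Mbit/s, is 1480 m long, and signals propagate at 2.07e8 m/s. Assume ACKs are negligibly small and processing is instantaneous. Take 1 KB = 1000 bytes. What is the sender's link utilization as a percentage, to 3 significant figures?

t_tx = L/R = 24000/140000000 = 0.000171429 s.
t_prop = 1480/2.07e+08 = 7.14976e-06 s; RTT = 1.42995e-05 s.
Cycle = t_tx + RTT = 0.000185728 s.
Utilization = t_tx / cycle = 0.000171429/0.000185728 = 92.3 %.

92.3 %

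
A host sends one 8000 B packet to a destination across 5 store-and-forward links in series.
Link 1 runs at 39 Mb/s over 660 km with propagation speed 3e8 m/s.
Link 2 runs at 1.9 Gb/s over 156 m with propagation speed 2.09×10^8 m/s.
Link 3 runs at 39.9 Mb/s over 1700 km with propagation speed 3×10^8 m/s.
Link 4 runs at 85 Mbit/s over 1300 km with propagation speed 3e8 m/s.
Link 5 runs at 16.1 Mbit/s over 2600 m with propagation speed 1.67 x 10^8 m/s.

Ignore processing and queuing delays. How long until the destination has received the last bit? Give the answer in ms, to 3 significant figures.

L = 8000 × 8 = 64000 bits.
Transmission delays (L/R per hop): 1.64103, 0.0336842, 1.60401, 0.752941, 3.97516 ms; sum = 8.00682 ms.
Propagation delays (d/s per hop): 2.2, 0.000746411, 5.66667, 4.33333, 0.0155689 ms; sum = 12.2163 ms.
End-to-end = 20.2 ms.

20.2 ms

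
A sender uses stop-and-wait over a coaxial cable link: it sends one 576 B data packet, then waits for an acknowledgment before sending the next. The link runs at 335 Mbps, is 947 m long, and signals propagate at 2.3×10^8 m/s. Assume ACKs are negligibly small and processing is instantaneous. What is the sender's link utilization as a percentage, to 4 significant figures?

62.55 %

t_tx = L/R = 4608/335000000 = 1.37552e-05 s.
t_prop = 947/2.3e+08 = 4.11739e-06 s; RTT = 8.23478e-06 s.
Cycle = t_tx + RTT = 2.199e-05 s.
Utilization = t_tx / cycle = 1.37552e-05/2.199e-05 = 62.55 %.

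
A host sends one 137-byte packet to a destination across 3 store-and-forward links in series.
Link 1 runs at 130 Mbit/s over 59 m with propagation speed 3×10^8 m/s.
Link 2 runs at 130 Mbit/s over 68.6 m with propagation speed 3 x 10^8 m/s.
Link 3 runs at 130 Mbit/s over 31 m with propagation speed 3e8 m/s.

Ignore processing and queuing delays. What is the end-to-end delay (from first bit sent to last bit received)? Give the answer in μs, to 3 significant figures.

L = 137 × 8 = 1096 bits.
Transmission delay per hop = L/R = 1096/130000000 = 8.43077 μs; 3 hops → 25.2923 μs.
Propagation delays (d/s per hop): 0.196667, 0.228667, 0.103333 μs; sum = 0.528667 μs.
End-to-end = 25.8 μs.

25.8 μs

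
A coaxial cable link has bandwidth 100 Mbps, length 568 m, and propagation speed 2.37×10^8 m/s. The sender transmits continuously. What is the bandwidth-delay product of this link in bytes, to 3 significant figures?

30.0 bytes

Propagation delay = 568 / 237000000 = 2.39662e-06 s.
BDP = R × t_prop = 100000000 × 2.39662e-06 = 239.662 bits.
In bytes: 239.662/8 = 30.0 bytes.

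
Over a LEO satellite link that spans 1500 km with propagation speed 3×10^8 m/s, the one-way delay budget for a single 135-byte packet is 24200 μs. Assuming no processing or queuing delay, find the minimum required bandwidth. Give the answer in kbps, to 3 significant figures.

L = 1080 bits.
Propagation delay = 1500000 / 300000000 = 5000 μs.
Transmission budget = 24200 − 5000 = 19200 μs.
R ≥ L / t_tx = 1080 bits / 0.0192 s = 56.3 kbps.

56.3 kbps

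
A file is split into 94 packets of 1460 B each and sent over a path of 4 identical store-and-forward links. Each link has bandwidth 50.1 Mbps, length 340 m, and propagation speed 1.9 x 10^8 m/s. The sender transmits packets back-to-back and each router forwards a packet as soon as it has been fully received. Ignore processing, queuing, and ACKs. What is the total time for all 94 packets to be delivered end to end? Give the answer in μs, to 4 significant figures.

Per-hop transmission t_tx = L/R = 11680/50100000 = 233.134 μs.
Per-hop propagation t_prop = 340/190000000 = 1.78947 μs.
Pipeline fill: first packet needs 4·t_tx to clear all hops; remaining 93 packets each add one t_tx.
Total = (4+94-1)·t_tx + 4·t_prop = 97·233.134 + 4·1.78947 = 22620 μs.

22620 μs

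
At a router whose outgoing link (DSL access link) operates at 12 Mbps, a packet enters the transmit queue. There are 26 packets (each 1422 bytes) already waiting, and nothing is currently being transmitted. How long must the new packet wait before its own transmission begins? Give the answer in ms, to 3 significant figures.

24.6 ms

Each queued packet: L/R = 11376/12000000 = 0.948 ms.
26 queued → 24.648 ms.
Queuing delay = 24.6 ms.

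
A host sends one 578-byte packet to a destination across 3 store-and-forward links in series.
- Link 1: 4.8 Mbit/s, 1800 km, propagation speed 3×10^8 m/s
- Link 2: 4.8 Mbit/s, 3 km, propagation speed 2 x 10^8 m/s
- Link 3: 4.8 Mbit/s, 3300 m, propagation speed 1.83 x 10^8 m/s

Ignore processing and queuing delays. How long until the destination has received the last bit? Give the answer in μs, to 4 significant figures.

8923 μs

L = 578 × 8 = 4624 bits.
Transmission delay per hop = L/R = 4624/4800000 = 963.333 μs; 3 hops → 2890 μs.
Propagation delays (d/s per hop): 6000, 15, 18.0328 μs; sum = 6033.03 μs.
End-to-end = 8923 μs.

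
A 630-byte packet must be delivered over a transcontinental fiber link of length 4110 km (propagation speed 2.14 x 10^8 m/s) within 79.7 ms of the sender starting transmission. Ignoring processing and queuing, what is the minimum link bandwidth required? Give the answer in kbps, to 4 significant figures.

83.31 kbps

L = 5040 bits.
Propagation delay = 4110000 / 214000000 = 19.2056 ms.
Transmission budget = 79.7 − 19.2056 = 60.4944 ms.
R ≥ L / t_tx = 5040 bits / 0.0604944 s = 83.31 kbps.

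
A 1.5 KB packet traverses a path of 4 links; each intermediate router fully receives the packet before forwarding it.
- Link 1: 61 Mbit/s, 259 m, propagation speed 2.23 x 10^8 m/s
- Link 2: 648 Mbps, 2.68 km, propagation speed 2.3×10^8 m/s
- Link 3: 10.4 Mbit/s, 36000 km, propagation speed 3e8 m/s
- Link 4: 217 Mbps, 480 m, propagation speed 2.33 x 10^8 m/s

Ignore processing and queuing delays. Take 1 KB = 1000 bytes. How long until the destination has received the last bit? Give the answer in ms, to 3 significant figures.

L = 12000 bits.
Transmission delays (L/R per hop): 0.196721, 0.0185185, 1.15385, 0.0552995 ms; sum = 1.42439 ms.
Propagation delays (d/s per hop): 0.00116143, 0.0116522, 120, 0.00206009 ms; sum = 120.015 ms.
End-to-end = 121 ms.

121 ms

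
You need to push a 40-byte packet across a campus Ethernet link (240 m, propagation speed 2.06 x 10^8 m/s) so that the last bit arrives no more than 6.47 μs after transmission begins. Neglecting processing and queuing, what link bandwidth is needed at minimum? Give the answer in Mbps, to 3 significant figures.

L = 320 bits.
Propagation delay = 240 / 206000000 = 1.16505 μs.
Transmission budget = 6.47 − 1.16505 = 5.30495 μs.
R ≥ L / t_tx = 320 bits / 5.30495e-06 s = 60.3 Mbps.

60.3 Mbps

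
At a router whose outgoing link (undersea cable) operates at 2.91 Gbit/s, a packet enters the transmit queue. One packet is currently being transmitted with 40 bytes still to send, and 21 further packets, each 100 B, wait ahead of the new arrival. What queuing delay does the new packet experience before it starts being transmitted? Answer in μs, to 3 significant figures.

5.88 μs

Each queued packet: L/R = 800/2910000000 = 0.274914 μs.
21 queued → 5.7732 μs.
Plus remaining 320 bits of current packet: 0.109966 μs.
Queuing delay = 5.88 μs.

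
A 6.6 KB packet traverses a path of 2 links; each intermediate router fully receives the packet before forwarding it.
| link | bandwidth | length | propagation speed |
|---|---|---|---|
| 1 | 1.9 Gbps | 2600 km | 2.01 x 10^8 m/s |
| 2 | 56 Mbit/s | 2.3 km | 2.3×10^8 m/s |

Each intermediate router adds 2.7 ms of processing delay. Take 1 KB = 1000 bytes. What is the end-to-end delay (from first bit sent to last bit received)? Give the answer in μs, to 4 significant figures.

16620 μs

L = 52800 bits.
Transmission delays (L/R per hop): 27.7895, 942.857 μs; sum = 970.647 μs.
Propagation delays (d/s per hop): 12935.3, 10 μs; sum = 12945.3 μs.
Processing at 1 router(s): 1 × 2.7 ms = 2700 μs.
End-to-end = 16620 μs.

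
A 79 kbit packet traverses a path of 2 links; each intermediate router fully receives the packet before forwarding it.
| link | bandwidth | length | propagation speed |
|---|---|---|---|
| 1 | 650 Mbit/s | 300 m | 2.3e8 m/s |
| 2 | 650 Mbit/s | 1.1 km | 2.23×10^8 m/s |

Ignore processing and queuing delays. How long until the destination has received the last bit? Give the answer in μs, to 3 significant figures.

249 μs

L = 79000 bits.
Transmission delay per hop = L/R = 79000/650000000 = 121.538 μs; 2 hops → 243.077 μs.
Propagation delays (d/s per hop): 1.30435, 4.93274 μs; sum = 6.23708 μs.
End-to-end = 249 μs.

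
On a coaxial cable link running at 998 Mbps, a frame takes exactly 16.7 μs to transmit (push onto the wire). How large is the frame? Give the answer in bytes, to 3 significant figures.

2080 bytes

L = R × t_tx = 998000000 b/s × 1.67e-05 s = 16666.6 bits.
In bytes: 16666.6 / 8 = 2080 bytes.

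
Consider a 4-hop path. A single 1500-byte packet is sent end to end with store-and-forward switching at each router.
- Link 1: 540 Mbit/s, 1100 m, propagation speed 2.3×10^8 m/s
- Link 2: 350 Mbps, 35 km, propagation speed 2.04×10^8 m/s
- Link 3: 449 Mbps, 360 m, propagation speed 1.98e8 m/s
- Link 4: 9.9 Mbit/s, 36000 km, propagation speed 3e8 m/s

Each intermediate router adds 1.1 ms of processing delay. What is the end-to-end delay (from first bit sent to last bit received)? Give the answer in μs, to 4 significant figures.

124800 μs

L = 1500 × 8 = 12000 bits.
Transmission delays (L/R per hop): 22.2222, 34.2857, 26.7261, 1212.12 μs; sum = 1295.36 μs.
Propagation delays (d/s per hop): 4.78261, 171.569, 1.81818, 120000 μs; sum = 120178 μs.
Processing at 3 router(s): 3 × 1.1 ms = 3300 μs.
End-to-end = 124800 μs.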